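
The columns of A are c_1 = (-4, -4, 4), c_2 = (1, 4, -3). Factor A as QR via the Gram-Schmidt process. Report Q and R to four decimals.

Q = [[-0.5774, -0.7715], [-0.5774, 0.6172], [0.5774, -0.1543]], R = [[6.9282, -4.6188], [0.0000, 2.1602]]

c_1 = (-4, -4, 4); ‖c_1‖ = 6.9282, so q_1 = (-0.5774, -0.5774, 0.5774).
q_1·c_2 = (-0.5774)·1 + (-0.5774)·4 + 0.5774·(-3) = -4.6188.
u_2 = c_2 + 4.6188·q_1 = (-1.6667, 1.3333, -0.3333).
‖u_2‖ = 2.1602, so q_2 = (-0.7715, 0.6172, -0.1543).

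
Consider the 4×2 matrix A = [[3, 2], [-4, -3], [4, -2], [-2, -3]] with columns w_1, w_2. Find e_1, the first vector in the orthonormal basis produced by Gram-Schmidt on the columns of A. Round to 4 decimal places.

e_1 = (0.4472, -0.5963, 0.5963, -0.2981)

e_1 = w_1/‖w_1‖ = (3, -4, 4, -2)/6.7082 = (0.4472, -0.5963, 0.5963, -0.2981).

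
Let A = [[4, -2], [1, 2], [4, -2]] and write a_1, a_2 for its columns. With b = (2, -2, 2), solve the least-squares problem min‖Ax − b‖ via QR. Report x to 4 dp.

x = (0.0000, -1.0000)

a_1 = (4, 1, 4); ‖a_1‖ = 5.7446, so q_1 = (0.6963, 0.1741, 0.6963).
q_1·a_2 = 0.6963·(-2) + 0.1741·2 + 0.6963·(-2) = -2.4371.
u_2 = a_2 + 2.4371·q_1 = (-0.3030, 2.4242, -0.3030).
‖u_2‖ = 2.4618, so q_2 = (-0.1231, 0.9847, -0.1231).
Qᵀb = (2.4371, -2.4618).
Back-substitute: x_2 = -2.4618/2.4618 = -1.0000.
x_1 = (2.4371 + 2.4371·(-1.0000))/5.7446 = 0.0000.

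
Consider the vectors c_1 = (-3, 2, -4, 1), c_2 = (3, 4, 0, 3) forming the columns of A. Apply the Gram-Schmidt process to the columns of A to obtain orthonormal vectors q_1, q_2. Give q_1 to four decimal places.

q_1 = (-0.5477, 0.3651, -0.7303, 0.1826)

c_1 = (-3, 2, -4, 1); ‖c_1‖ = 5.4772, so q_1 = (-0.5477, 0.3651, -0.7303, 0.1826).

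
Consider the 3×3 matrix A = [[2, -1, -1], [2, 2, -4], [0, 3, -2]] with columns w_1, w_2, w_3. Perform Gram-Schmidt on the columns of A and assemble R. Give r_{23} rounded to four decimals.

q_1 = w_1/‖w_1‖ = (2, 2, 0)/2.8284 = (0.7071, 0.7071, 0.0000).
r_{12} = q_1·w_2 = 0.7071.
u_2 = w_2 − 0.7071·q_1 = (-1.5000, 1.5000, 3.0000).
‖u_2‖ = 3.6742, so q_2 = (-0.4082, 0.4082, 0.8165).
r_{23} = q_2·w_3 = -2.8577.

r_{23} = -2.8577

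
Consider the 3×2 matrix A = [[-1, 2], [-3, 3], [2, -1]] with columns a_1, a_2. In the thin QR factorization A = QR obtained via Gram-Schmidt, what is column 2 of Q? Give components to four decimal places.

q_2 = (0.7715, 0.1543, 0.6172)

a_1 = (-1, -3, 2); ‖a_1‖ = 3.7417, so q_1 = (-0.2673, -0.8018, 0.5345).
q_1·a_2 = (-0.2673)·2 + (-0.8018)·3 + 0.5345·(-1) = -3.4744.
u_2 = a_2 + 3.4744·q_1 = (1.0714, 0.2143, 0.8571).
‖u_2‖ = 1.3887, so q_2 = (0.7715, 0.1543, 0.6172).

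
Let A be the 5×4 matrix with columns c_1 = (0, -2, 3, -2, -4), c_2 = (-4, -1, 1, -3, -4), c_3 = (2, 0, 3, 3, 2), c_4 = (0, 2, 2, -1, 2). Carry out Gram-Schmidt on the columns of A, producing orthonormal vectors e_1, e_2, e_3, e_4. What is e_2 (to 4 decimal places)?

c_1 = (0, -2, 3, -2, -4); ‖c_1‖ = 5.7446, so e_1 = (0.0000, -0.3482, 0.5222, -0.3482, -0.6963).
e_1·c_2 = 0.0000·(-4) + (-0.3482)·(-1) + 0.5222·1 + (-0.3482)·(-3) + (-0.6963)·(-4) = 4.7001.
u_2 = c_2 − 4.7001·e_1 = (-4.0000, 0.6364, -1.4545, -1.3636, -0.7273).
‖u_2‖ = 4.5726, so e_2 = (-0.8748, 0.1392, -0.3181, -0.2982, -0.1590).

e_2 = (-0.8748, 0.1392, -0.3181, -0.2982, -0.1590)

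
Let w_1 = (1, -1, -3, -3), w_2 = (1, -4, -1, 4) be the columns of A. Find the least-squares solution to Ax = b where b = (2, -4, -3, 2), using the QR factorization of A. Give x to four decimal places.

x = (0.6355, 0.9277)

w_1 = (1, -1, -3, -3); ‖w_1‖ = 4.4721, so q_1 = (0.2236, -0.2236, -0.6708, -0.6708).
q_1·w_2 = 0.2236·1 + (-0.2236)·(-4) + (-0.6708)·(-1) + (-0.6708)·4 = -0.8944.
u_2 = w_2 + 0.8944·q_1 = (1.2000, -4.2000, -1.6000, 3.4000).
‖u_2‖ = 5.7619, so q_2 = (0.2083, -0.7289, -0.2777, 0.5901).
Qᵀb = (2.0125, 5.3454).
Back-substitute: x_2 = 5.3454/5.7619 = 0.9277.
x_1 = (2.0125 + 0.8944·0.9277)/4.4721 = 0.6355.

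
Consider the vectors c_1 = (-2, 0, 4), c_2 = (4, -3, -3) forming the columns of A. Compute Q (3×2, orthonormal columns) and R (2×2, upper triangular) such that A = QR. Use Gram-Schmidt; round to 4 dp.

Q = [[-0.4472, 0.5345], [0.0000, -0.8018], [0.8944, 0.2673]], R = [[4.4721, -4.4721], [0.0000, 3.7417]]

c_1 = (-2, 0, 4); ‖c_1‖ = 4.4721, so e_1 = (-0.4472, 0.0000, 0.8944).
e_1·c_2 = (-0.4472)·4 + 0.0000·(-3) + 0.8944·(-3) = -4.4721.
u_2 = c_2 + 4.4721·e_1 = (2.0000, -3.0000, 1.0000).
‖u_2‖ = 3.7417, so e_2 = (0.5345, -0.8018, 0.2673).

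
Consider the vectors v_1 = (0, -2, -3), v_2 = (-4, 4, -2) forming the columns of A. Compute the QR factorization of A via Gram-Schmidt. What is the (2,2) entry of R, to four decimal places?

r_{22} = 5.9743

v_1 = (0, -2, -3); ‖v_1‖ = 3.6056, so e_1 = (0.0000, -0.5547, -0.8321).
e_1·v_2 = 0.0000·(-4) + (-0.5547)·4 + (-0.8321)·(-2) = -0.5547.
u_2 = v_2 + 0.5547·e_1 = (-4.0000, 3.6923, -2.4615).
r_{22} = ‖u_2‖ = 5.9743.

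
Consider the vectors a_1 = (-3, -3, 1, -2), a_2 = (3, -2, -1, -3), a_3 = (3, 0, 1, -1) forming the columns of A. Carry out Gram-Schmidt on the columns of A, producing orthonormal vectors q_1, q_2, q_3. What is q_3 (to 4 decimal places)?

q_3 = (0.3004, 0.0501, 0.9512, -0.0501)

a_1 = (-3, -3, 1, -2); ‖a_1‖ = 4.7958, so q_1 = (-0.6255, -0.6255, 0.2085, -0.4170).
q_1·a_2 = (-0.6255)·3 + (-0.6255)·(-2) + 0.2085·(-1) + (-0.4170)·(-3) = 0.4170.
u_2 = a_2 − 0.4170·q_1 = (3.2609, -1.7391, -1.0870, -2.8261).
‖u_2‖ = 4.7777, so q_2 = (0.6825, -0.3640, -0.2275, -0.5915).
q_1·a_3 = (-0.6255)·3 + (-0.6255)·0 + 0.2085·1 + (-0.4170)·(-1) = -1.2511; q_2·a_3 = 0.6825·3 + (-0.3640)·0 + (-0.2275)·1 + (-0.5915)·(-1) = 2.4116.
u_3 = a_3 + 1.2511·q_1 − 2.4116·q_2 = (0.5714, 0.0952, 1.8095, -0.0952).
‖u_3‖ = 1.9024, so q_3 = (0.3004, 0.0501, 0.9512, -0.0501).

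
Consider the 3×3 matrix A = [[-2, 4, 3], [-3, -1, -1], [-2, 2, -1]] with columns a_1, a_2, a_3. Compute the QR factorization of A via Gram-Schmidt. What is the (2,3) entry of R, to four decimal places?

a_1 = (-2, -3, -2); ‖a_1‖ = 4.1231, so q_1 = (-0.4851, -0.7276, -0.4851).
q_1·a_2 = (-0.4851)·4 + (-0.7276)·(-1) + (-0.4851)·2 = -2.1828.
u_2 = a_2 + 2.1828·q_1 = (2.9412, -2.5882, 0.9412).
‖u_2‖ = 4.0293, so q_2 = (0.7299, -0.6424, 0.2336).
r_{23} = q_2·a_3 = 2.5986.

r_{23} = 2.5986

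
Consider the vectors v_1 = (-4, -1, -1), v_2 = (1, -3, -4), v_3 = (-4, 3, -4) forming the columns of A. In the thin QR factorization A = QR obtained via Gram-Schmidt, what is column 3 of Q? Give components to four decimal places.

e_3 = (-0.0467, 0.7935, -0.6068)

e_1 = v_1/‖v_1‖ = (-4, -1, -1)/4.2426 = (-0.9428, -0.2357, -0.2357).
r_{12} = e_1·v_2 = 0.7071.
u_2 = v_2 − 0.7071·e_1 = (1.6667, -2.8333, -3.8333).
‖u_2‖ = 5.0498, so e_2 = (0.3300, -0.5611, -0.7591).
r_{13} = e_1·v_3 = 4.0069; r_{23} = e_2·v_3 = 0.0330.
u_3 = v_3 − 4.0069·e_1 − 0.0330·e_2 = (-0.2331, 3.9630, -3.0305).
‖u_3‖ = 4.9943, so e_3 = (-0.0467, 0.7935, -0.6068).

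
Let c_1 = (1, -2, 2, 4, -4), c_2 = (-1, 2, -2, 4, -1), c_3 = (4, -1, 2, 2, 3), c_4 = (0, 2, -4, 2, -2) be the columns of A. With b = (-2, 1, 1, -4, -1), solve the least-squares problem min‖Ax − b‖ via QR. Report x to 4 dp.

x = (-0.1305, -0.3180, -0.6589, -0.2996)

c_1 = (1, -2, 2, 4, -4); ‖c_1‖ = 6.4031, so q_1 = (0.1562, -0.3123, 0.3123, 0.6247, -0.6247).
q_1·c_2 = 0.1562·(-1) + (-0.3123)·2 + 0.3123·(-2) + 0.6247·4 + (-0.6247)·(-1) = 1.7179.
u_2 = c_2 − 1.7179·q_1 = (-1.2683, 2.5366, -2.5366, 2.9268, 0.0732).
‖u_2‖ = 4.8009, so q_2 = (-0.2642, 0.5284, -0.5284, 0.6096, 0.0152).
q_1·c_3 = 0.1562·4 + (-0.3123)·(-1) + 0.3123·2 + 0.6247·2 + (-0.6247)·3 = 0.9370; q_2·c_3 = (-0.2642)·4 + 0.5284·(-1) + (-0.5284)·2 + 0.6096·2 + 0.0152·3 = -1.3768.
u_3 = c_3 − 0.9370·q_1 + 1.3768·q_2 = (3.4899, 0.0201, 0.9799, 2.2540, 3.6063).
‖u_3‖ = 5.5881, so q_3 = (0.6245, 0.0036, 0.1754, 0.4034, 0.6454).
q_1·c_4 = 0.1562·0 + (-0.3123)·2 + 0.3123·(-4) + 0.6247·2 + (-0.6247)·(-2) = 0.6247; q_2·c_4 = (-0.2642)·0 + 0.5284·2 + (-0.5284)·(-4) + 0.6096·2 + 0.0152·(-2) = 4.3589; q_3·c_4 = 0.6245·0 + 0.0036·2 + 0.1754·(-4) + 0.4034·2 + 0.6454·(-2) = -1.1782.
u_4 = c_4 − 0.6247·q_1 − 4.3589·q_2 + 1.1782·q_3 = (1.7898, -0.1037, -1.6855, -0.5724, -0.9158).
‖u_4‖ = 2.6872, so q_4 = (0.6660, -0.0386, -0.6272, -0.2130, -0.3408).
Qᵀb = (-2.1864, -1.9254, -3.3289, -0.8051).
Back-substitute: x_4 = -0.8051/2.6872 = -0.2996.
x_3 = (-3.3289 + 1.1782·(-0.2996))/5.5881 = -0.6589.
x_2 = (-1.9254 + 1.3768·(-0.6589) − 4.3589·(-0.2996))/4.8009 = -0.3180.
x_1 = (-2.1864 − 1.7179·(-0.3180) − 0.9370·(-0.6589) − 0.6247·(-0.2996))/6.4031 = -0.1305.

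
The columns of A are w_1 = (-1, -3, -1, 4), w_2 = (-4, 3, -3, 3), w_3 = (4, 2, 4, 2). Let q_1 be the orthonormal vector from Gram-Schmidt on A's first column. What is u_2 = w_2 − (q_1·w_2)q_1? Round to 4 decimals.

q_1 = w_1/‖w_1‖ = (-1, -3, -1, 4)/5.1962 = (-0.1925, -0.5774, -0.1925, 0.7698).
r_{12} = q_1·w_2 = 1.9245.
u_2 = w_2 − 1.9245·q_1 = (-3.6296, 4.1111, -2.6296, 1.5185).

u_2 = (-3.6296, 4.1111, -2.6296, 1.5185)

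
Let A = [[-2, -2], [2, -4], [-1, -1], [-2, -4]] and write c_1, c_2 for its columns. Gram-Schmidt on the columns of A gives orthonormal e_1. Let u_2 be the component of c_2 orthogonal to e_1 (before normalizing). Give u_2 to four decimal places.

c_1 = (-2, 2, -1, -2); ‖c_1‖ = 3.6056, so e_1 = (-0.5547, 0.5547, -0.2774, -0.5547).
e_1·c_2 = (-0.5547)·(-2) + 0.5547·(-4) + (-0.2774)·(-1) + (-0.5547)·(-4) = 1.3868.
u_2 = c_2 − 1.3868·e_1 = (-1.2308, -4.7692, -0.6154, -3.2308).

u_2 = (-1.2308, -4.7692, -0.6154, -3.2308)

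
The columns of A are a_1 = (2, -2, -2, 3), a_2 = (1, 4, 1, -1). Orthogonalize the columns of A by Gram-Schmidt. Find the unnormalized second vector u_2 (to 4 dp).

a_1 = (2, -2, -2, 3); ‖a_1‖ = 4.5826, so q_1 = (0.4364, -0.4364, -0.4364, 0.6547).
q_1·a_2 = 0.4364·1 + (-0.4364)·4 + (-0.4364)·1 + 0.6547·(-1) = -2.4004.
u_2 = a_2 + 2.4004·q_1 = (2.0476, 2.9524, -0.0476, 0.5714).

u_2 = (2.0476, 2.9524, -0.0476, 0.5714)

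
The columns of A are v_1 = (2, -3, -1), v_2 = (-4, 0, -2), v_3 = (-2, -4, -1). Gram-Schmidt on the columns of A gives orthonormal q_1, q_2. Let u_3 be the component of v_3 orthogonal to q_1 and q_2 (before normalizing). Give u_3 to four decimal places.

q_1 = v_1/‖v_1‖ = (2, -3, -1)/3.7417 = (0.5345, -0.8018, -0.2673).
r_{12} = q_1·v_2 = -1.6036.
u_2 = v_2 + 1.6036·q_1 = (-3.1429, -1.2857, -2.4286).
‖u_2‖ = 4.1748, so q_2 = (-0.7528, -0.3080, -0.5817).
r_{13} = q_1·v_3 = 2.4054; r_{23} = q_2·v_3 = 3.3193.
u_3 = v_3 − 2.4054·q_1 − 3.3193·q_2 = (-0.7869, -1.0492, 1.5738).

u_3 = (-0.7869, -1.0492, 1.5738)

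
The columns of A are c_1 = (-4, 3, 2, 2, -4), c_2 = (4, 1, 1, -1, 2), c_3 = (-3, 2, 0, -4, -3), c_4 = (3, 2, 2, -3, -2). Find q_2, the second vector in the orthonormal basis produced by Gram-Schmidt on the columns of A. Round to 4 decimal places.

q_1 = c_1/‖c_1‖ = (-4, 3, 2, 2, -4)/7.0000 = (-0.5714, 0.4286, 0.2857, 0.2857, -0.5714).
r_{12} = q_1·c_2 = -3.0000.
u_2 = c_2 + 3.0000·q_1 = (2.2857, 2.2857, 1.8571, -0.1429, 0.2857).
‖u_2‖ = 3.7417, so q_2 = (0.6109, 0.6109, 0.4963, -0.0382, 0.0764).

q_2 = (0.6109, 0.6109, 0.4963, -0.0382, 0.0764)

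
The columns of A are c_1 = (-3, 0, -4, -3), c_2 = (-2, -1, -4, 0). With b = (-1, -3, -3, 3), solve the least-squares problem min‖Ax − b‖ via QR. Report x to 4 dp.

c_1 = (-3, 0, -4, -3); ‖c_1‖ = 5.8310, so e_1 = (-0.5145, 0.0000, -0.6860, -0.5145).
e_1·c_2 = (-0.5145)·(-2) + 0.0000·(-1) + (-0.6860)·(-4) + (-0.5145)·0 = 3.7730.
u_2 = c_2 − 3.7730·e_1 = (-0.0588, -1.0000, -1.4118, 1.9412).
‖u_2‖ = 2.6009, so e_2 = (-0.0226, -0.3845, -0.5428, 0.7463).
Qᵀb = (1.0290, 5.0435).
Back-substitute: x_2 = 5.0435/2.6009 = 1.9391.
x_1 = (1.0290 − 3.7730·1.9391)/5.8310 = -1.0783.

x = (-1.0783, 1.9391)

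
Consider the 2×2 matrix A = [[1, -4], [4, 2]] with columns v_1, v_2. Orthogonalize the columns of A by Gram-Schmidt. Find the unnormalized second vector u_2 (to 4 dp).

v_1 = (1, 4); ‖v_1‖ = 4.1231, so q_1 = (0.2425, 0.9701).
q_1·v_2 = 0.2425·(-4) + 0.9701·2 = 0.9701.
u_2 = v_2 − 0.9701·q_1 = (-4.2353, 1.0588).

u_2 = (-4.2353, 1.0588)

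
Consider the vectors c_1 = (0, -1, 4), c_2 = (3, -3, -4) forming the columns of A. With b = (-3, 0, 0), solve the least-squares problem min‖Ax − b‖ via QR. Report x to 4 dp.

x = (-0.2861, -0.3741)

e_1 = c_1/‖c_1‖ = (0, -1, 4)/4.1231 = (0.0000, -0.2425, 0.9701).
r_{12} = e_1·c_2 = -3.1530.
u_2 = c_2 + 3.1530·e_1 = (3.0000, -3.7647, -0.9412).
‖u_2‖ = 4.9050, so e_2 = (0.6116, -0.7675, -0.1919).
Qᵀb = (0.0000, -1.8349).
Back-substitute: x_2 = -1.8349/4.9050 = -0.3741.
x_1 = (0.0000 + 3.1530·(-0.3741))/4.1231 = -0.2861.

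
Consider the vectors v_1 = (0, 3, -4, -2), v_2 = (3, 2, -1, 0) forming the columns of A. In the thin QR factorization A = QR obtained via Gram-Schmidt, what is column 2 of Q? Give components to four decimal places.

e_1 = v_1/‖v_1‖ = (0, 3, -4, -2)/5.3852 = (0.0000, 0.5571, -0.7428, -0.3714).
r_{12} = e_1·v_2 = 1.8570.
u_2 = v_2 − 1.8570·e_1 = (3.0000, 0.9655, 0.3793, 0.6897).
‖u_2‖ = 3.2483, so e_2 = (0.9235, 0.2972, 0.1168, 0.2123).

e_2 = (0.9235, 0.2972, 0.1168, 0.2123)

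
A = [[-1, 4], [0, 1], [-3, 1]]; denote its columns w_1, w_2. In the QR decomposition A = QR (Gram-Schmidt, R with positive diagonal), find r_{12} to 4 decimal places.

r_{12} = -2.2136

w_1 = (-1, 0, -3); ‖w_1‖ = 3.1623, so q_1 = (-0.3162, 0.0000, -0.9487).
r_{12} = q_1·w_2 = -2.2136.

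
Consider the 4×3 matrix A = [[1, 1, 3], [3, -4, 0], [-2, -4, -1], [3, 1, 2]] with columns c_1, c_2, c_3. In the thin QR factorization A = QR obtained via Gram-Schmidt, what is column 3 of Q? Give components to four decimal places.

c_1 = (1, 3, -2, 3); ‖c_1‖ = 4.7958, so q_1 = (0.2085, 0.6255, -0.4170, 0.6255).
q_1·c_2 = 0.2085·1 + 0.6255·(-4) + (-0.4170)·(-4) + 0.6255·1 = 0.0000.
u_2 = c_2 + 0.0000·q_1 = (1.0000, -4.0000, -4.0000, 1.0000).
‖u_2‖ = 5.8310, so q_2 = (0.1715, -0.6860, -0.6860, 0.1715).
q_1·c_3 = 0.2085·3 + 0.6255·0 + (-0.4170)·(-1) + 0.6255·2 = 2.2937; q_2·c_3 = 0.1715·3 + (-0.6860)·0 + (-0.6860)·(-1) + 0.1715·2 = 1.5435.
u_3 = c_3 − 2.2937·q_1 − 1.5435·q_2 = (2.2570, -0.3760, 1.0153, 0.3005).
‖u_3‖ = 2.5213, so q_3 = (0.8952, -0.1491, 0.4027, 0.1192).

q_3 = (0.8952, -0.1491, 0.4027, 0.1192)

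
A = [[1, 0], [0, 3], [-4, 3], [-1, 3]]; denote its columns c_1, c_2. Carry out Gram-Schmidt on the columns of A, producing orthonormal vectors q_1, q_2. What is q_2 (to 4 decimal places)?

q_2 = (0.2188, 0.7878, -0.0875, 0.5690)

q_1 = c_1/‖c_1‖ = (1, 0, -4, -1)/4.2426 = (0.2357, 0.0000, -0.9428, -0.2357).
r_{12} = q_1·c_2 = -3.5355.
u_2 = c_2 + 3.5355·q_1 = (0.8333, 3.0000, -0.3333, 2.1667).
‖u_2‖ = 3.8079, so q_2 = (0.2188, 0.7878, -0.0875, 0.5690).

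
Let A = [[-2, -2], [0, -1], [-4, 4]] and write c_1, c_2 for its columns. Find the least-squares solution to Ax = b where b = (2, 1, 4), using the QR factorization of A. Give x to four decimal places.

x = (-1.0435, -0.0725)

c_1 = (-2, 0, -4); ‖c_1‖ = 4.4721, so e_1 = (-0.4472, 0.0000, -0.8944).
e_1·c_2 = (-0.4472)·(-2) + 0.0000·(-1) + (-0.8944)·4 = -2.6833.
u_2 = c_2 + 2.6833·e_1 = (-3.2000, -1.0000, 1.6000).
‖u_2‖ = 3.7148, so e_2 = (-0.8614, -0.2692, 0.4307).
Qᵀb = (-4.4721, -0.2692).
Back-substitute: x_2 = -0.2692/3.7148 = -0.0725.
x_1 = (-4.4721 + 2.6833·(-0.0725))/4.4721 = -1.0435.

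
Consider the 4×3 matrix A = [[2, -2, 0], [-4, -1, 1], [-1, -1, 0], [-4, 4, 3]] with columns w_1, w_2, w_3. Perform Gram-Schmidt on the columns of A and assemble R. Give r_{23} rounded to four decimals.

r_{23} = 1.1312

q_1 = w_1/‖w_1‖ = (2, -4, -1, -4)/6.0828 = (0.3288, -0.6576, -0.1644, -0.6576).
r_{12} = q_1·w_2 = -2.4660.
u_2 = w_2 + 2.4660·q_1 = (-1.1892, -2.6216, -1.4054, 2.3784).
‖u_2‖ = 3.9899, so q_2 = (-0.2981, -0.6571, -0.3522, 0.5961).
r_{23} = q_2·w_3 = 1.1312.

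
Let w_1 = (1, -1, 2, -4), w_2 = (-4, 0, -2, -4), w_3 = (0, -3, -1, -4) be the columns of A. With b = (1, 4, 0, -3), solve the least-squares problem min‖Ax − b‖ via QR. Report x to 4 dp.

w_1 = (1, -1, 2, -4); ‖w_1‖ = 4.6904, so q_1 = (0.2132, -0.2132, 0.4264, -0.8528).
q_1·w_2 = 0.2132·(-4) + (-0.2132)·0 + 0.4264·(-2) + (-0.8528)·(-4) = 1.7056.
u_2 = w_2 − 1.7056·q_1 = (-4.3636, 0.3636, -2.7273, -2.5455).
‖u_2‖ = 5.7525, so q_2 = (-0.7586, 0.0632, -0.4741, -0.4425).
q_1·w_3 = 0.2132·0 + (-0.2132)·(-3) + 0.4264·(-1) + (-0.8528)·(-4) = 3.6244; q_2·w_3 = (-0.7586)·0 + 0.0632·(-3) + (-0.4741)·(-1) + (-0.4425)·(-4) = 2.0545.
u_3 = w_3 − 3.6244·q_1 − 2.0545·q_2 = (0.7857, -2.3571, -1.5714, 0.0000).
‖u_3‖ = 2.9399, so q_3 = (0.2673, -0.8018, -0.5345, 0.0000).
Qᵀb = (1.9188, 0.8218, -2.9399).
Back-substitute: x_3 = -2.9399/2.9399 = -1.0000.
x_2 = (0.8218 − 2.0545·(-1.0000))/5.7525 = 0.5000.
x_1 = (1.9188 − 1.7056·0.5000 − 3.6244·(-1.0000))/4.6904 = 1.0000.

x = (1.0000, 0.5000, -1.0000)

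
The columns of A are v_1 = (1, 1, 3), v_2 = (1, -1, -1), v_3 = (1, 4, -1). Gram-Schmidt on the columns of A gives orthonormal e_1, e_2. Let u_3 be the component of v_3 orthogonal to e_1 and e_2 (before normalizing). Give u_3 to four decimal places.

u_3 = (1.6667, 3.3333, -1.6667)

e_1 = v_1/‖v_1‖ = (1, 1, 3)/3.3166 = (0.3015, 0.3015, 0.9045).
r_{12} = e_1·v_2 = -0.9045.
u_2 = v_2 + 0.9045·e_1 = (1.2727, -0.7273, -0.1818).
‖u_2‖ = 1.4771, so e_2 = (0.8616, -0.4924, -0.1231).
r_{13} = e_1·v_3 = 0.6030; r_{23} = e_2·v_3 = -0.9847.
u_3 = v_3 − 0.6030·e_1 + 0.9847·e_2 = (1.6667, 3.3333, -1.6667).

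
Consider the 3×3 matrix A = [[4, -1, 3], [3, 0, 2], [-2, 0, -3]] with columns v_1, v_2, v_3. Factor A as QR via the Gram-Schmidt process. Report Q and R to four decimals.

v_1 = (4, 3, -2); ‖v_1‖ = 5.3852, so q_1 = (0.7428, 0.5571, -0.3714).
q_1·v_2 = 0.7428·(-1) + 0.5571·0 + (-0.3714)·0 = -0.7428.
u_2 = v_2 + 0.7428·q_1 = (-0.4483, 0.4138, -0.2759).
‖u_2‖ = 0.6695, so q_2 = (-0.6695, 0.6180, -0.4120).
q_1·v_3 = 0.7428·3 + 0.5571·2 + (-0.3714)·(-3) = 4.4567; q_2·v_3 = (-0.6695)·3 + 0.6180·2 + (-0.4120)·(-3) = 0.4635.
u_3 = v_3 − 4.4567·q_1 − 0.4635·q_2 = (0.0000, -0.7692, -1.1538).
‖u_3‖ = 1.3868, so q_3 = (0.0000, -0.5547, -0.8321).

Q = [[0.7428, -0.6695, 0.0000], [0.5571, 0.6180, -0.5547], [-0.3714, -0.4120, -0.8321]], R = [[5.3852, -0.7428, 4.4567], [0.0000, 0.6695, 0.4635], [0.0000, 0.0000, 1.3868]]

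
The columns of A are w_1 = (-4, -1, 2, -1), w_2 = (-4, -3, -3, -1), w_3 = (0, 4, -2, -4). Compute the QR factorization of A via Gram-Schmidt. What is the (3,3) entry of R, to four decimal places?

r_{33} = 5.9381

w_1 = (-4, -1, 2, -1); ‖w_1‖ = 4.6904, so q_1 = (-0.8528, -0.2132, 0.4264, -0.2132).
q_1·w_2 = (-0.8528)·(-4) + (-0.2132)·(-3) + 0.4264·(-3) + (-0.2132)·(-1) = 2.9848.
u_2 = w_2 − 2.9848·q_1 = (-1.4545, -2.3636, -4.2727, -0.3636).
‖u_2‖ = 5.1079, so q_2 = (-0.2848, -0.4627, -0.8365, -0.0712).
q_1·w_3 = (-0.8528)·0 + (-0.2132)·4 + 0.4264·(-2) + (-0.2132)·(-4) = -0.8528; q_2·w_3 = (-0.2848)·0 + (-0.4627)·4 + (-0.8365)·(-2) + (-0.0712)·(-4) = 0.1068.
u_3 = w_3 + 0.8528·q_1 − 0.1068·q_2 = (-0.6969, 3.8676, -1.5470, -4.1742).
r_{33} = ‖u_3‖ = 5.9381.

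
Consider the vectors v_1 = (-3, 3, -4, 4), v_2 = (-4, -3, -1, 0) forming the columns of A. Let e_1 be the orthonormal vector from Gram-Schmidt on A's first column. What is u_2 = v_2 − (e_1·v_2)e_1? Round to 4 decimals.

v_1 = (-3, 3, -4, 4); ‖v_1‖ = 7.0711, so e_1 = (-0.4243, 0.4243, -0.5657, 0.5657).
e_1·v_2 = (-0.4243)·(-4) + 0.4243·(-3) + (-0.5657)·(-1) + 0.5657·0 = 0.9899.
u_2 = v_2 − 0.9899·e_1 = (-3.5800, -3.4200, -0.4400, -0.5600).

u_2 = (-3.5800, -3.4200, -0.4400, -0.5600)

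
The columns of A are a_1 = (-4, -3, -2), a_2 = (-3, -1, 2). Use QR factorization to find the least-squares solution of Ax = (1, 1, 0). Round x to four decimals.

x = (-0.1895, -0.1368)

a_1 = (-4, -3, -2); ‖a_1‖ = 5.3852, so e_1 = (-0.7428, -0.5571, -0.3714).
e_1·a_2 = (-0.7428)·(-3) + (-0.5571)·(-1) + (-0.3714)·2 = 2.0426.
u_2 = a_2 − 2.0426·e_1 = (-1.4828, 0.1379, 2.7586).
‖u_2‖ = 3.1349, so e_2 = (-0.4730, 0.0440, 0.8800).
Qᵀb = (-1.2999, -0.4290).
Back-substitute: x_2 = -0.4290/3.1349 = -0.1368.
x_1 = (-1.2999 − 2.0426·(-0.1368))/5.3852 = -0.1895.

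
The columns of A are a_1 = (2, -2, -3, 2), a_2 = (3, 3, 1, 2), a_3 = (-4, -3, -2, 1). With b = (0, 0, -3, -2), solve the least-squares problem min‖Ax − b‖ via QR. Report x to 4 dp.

x = (0.4130, -0.7647, -0.4846)

a_1 = (2, -2, -3, 2); ‖a_1‖ = 4.5826, so e_1 = (0.4364, -0.4364, -0.6547, 0.4364).
e_1·a_2 = 0.4364·3 + (-0.4364)·3 + (-0.6547)·1 + 0.4364·2 = 0.2182.
u_2 = a_2 − 0.2182·e_1 = (2.9048, 3.0952, 1.1429, 1.9048).
‖u_2‖ = 4.7909, so e_2 = (0.6063, 0.6461, 0.2385, 0.3976).
e_1·a_3 = 0.4364·(-4) + (-0.4364)·(-3) + (-0.6547)·(-2) + 0.4364·1 = 1.3093; e_2·a_3 = 0.6063·(-4) + 0.6461·(-3) + 0.2385·(-2) + 0.3976·1 = -4.4430.
u_3 = a_3 − 1.3093·e_1 + 4.4430·e_2 = (-1.8776, 0.4419, -0.0830, 2.1950).
‖u_3‖ = 2.9233, so e_3 = (-0.6423, 0.1512, -0.0284, 0.7509).
Qᵀb = (1.0911, -1.5108, -1.4166).
Back-substitute: x_3 = -1.4166/2.9233 = -0.4846.
x_2 = (-1.5108 + 4.4430·(-0.4846))/4.7909 = -0.7647.
x_1 = (1.0911 − 0.2182·(-0.7647) − 1.3093·(-0.4846))/4.5826 = 0.4130.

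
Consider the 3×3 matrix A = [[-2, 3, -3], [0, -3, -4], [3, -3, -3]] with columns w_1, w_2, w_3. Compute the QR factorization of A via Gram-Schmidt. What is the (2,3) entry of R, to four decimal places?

q_1 = w_1/‖w_1‖ = (-2, 0, 3)/3.6056 = (-0.5547, 0.0000, 0.8321).
r_{12} = q_1·w_2 = -4.1603.
u_2 = w_2 + 4.1603·q_1 = (0.6923, -3.0000, 0.4615).
‖u_2‖ = 3.1132, so q_2 = (0.2224, -0.9636, 0.1482).
r_{23} = q_2·w_3 = 2.7426.

r_{23} = 2.7426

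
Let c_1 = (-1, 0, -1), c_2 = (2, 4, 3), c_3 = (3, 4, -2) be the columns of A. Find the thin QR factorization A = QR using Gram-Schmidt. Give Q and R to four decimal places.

Q = [[-0.7071, -0.1231, 0.6963], [0.0000, 0.9847, 0.1741], [-0.7071, 0.1231, -0.6963]], R = [[1.4142, -3.5355, -0.7071], [0.0000, 4.0620, 3.3235], [0.0000, 0.0000, 4.1779]]

e_1 = c_1/‖c_1‖ = (-1, 0, -1)/1.4142 = (-0.7071, 0.0000, -0.7071).
r_{12} = e_1·c_2 = -3.5355.
u_2 = c_2 + 3.5355·e_1 = (-0.5000, 4.0000, 0.5000).
‖u_2‖ = 4.0620, so e_2 = (-0.1231, 0.9847, 0.1231).
r_{13} = e_1·c_3 = -0.7071; r_{23} = e_2·c_3 = 3.3235.
u_3 = c_3 + 0.7071·e_1 − 3.3235·e_2 = (2.9091, 0.7273, -2.9091).
‖u_3‖ = 4.1779, so e_3 = (0.6963, 0.1741, -0.6963).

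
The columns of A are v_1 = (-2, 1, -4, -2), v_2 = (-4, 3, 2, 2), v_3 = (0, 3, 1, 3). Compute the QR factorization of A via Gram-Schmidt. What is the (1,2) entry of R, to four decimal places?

v_1 = (-2, 1, -4, -2); ‖v_1‖ = 5.0000, so q_1 = (-0.4000, 0.2000, -0.8000, -0.4000).
r_{12} = q_1·v_2 = -0.2000.

r_{12} = -0.2000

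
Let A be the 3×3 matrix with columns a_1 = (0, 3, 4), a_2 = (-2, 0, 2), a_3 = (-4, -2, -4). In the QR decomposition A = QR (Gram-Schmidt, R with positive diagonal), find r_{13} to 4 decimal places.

r_{13} = -4.4000

a_1 = (0, 3, 4); ‖a_1‖ = 5.0000, so e_1 = (0.0000, 0.6000, 0.8000).
r_{13} = e_1·a_3 = -4.4000.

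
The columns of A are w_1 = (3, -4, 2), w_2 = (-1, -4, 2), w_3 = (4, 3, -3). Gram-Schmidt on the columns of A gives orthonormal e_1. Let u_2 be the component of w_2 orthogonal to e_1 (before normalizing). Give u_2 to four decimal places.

w_1 = (3, -4, 2); ‖w_1‖ = 5.3852, so e_1 = (0.5571, -0.7428, 0.3714).
e_1·w_2 = 0.5571·(-1) + (-0.7428)·(-4) + 0.3714·2 = 3.1568.
u_2 = w_2 − 3.1568·e_1 = (-2.7586, -1.6552, 0.8276).

u_2 = (-2.7586, -1.6552, 0.8276)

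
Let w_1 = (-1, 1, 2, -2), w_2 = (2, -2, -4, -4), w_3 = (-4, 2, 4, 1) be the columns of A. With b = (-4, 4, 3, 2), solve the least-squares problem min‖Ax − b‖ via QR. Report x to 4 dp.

x = (-0.2500, -0.1250, 1.0000)

w_1 = (-1, 1, 2, -2); ‖w_1‖ = 3.1623, so q_1 = (-0.3162, 0.3162, 0.6325, -0.6325).
q_1·w_2 = (-0.3162)·2 + 0.3162·(-2) + 0.6325·(-4) + (-0.6325)·(-4) = -1.2649.
u_2 = w_2 + 1.2649·q_1 = (1.6000, -1.6000, -3.2000, -4.8000).
‖u_2‖ = 6.1968, so q_2 = (0.2582, -0.2582, -0.5164, -0.7746).
q_1·w_3 = (-0.3162)·(-4) + 0.3162·2 + 0.6325·4 + (-0.6325)·1 = 3.7947; q_2·w_3 = 0.2582·(-4) + (-0.2582)·2 + (-0.5164)·4 + (-0.7746)·1 = -4.3894.
u_3 = w_3 − 3.7947·q_1 + 4.3894·q_2 = (-1.6667, -0.3333, -0.6667, 0.0000).
‖u_3‖ = 1.8257, so q_3 = (-0.9129, -0.1826, -0.3651, 0.0000).
Qᵀb = (3.1623, -5.1640, 1.8257).
Back-substitute: x_3 = 1.8257/1.8257 = 1.0000.
x_2 = (-5.1640 + 4.3894·1.0000)/6.1968 = -0.1250.
x_1 = (3.1623 + 1.2649·(-0.1250) − 3.7947·1.0000)/3.1623 = -0.2500.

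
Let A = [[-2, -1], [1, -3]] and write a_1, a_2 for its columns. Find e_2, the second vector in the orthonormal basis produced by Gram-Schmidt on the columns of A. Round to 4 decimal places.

e_2 = (-0.4472, -0.8944)

a_1 = (-2, 1); ‖a_1‖ = 2.2361, so e_1 = (-0.8944, 0.4472).
e_1·a_2 = (-0.8944)·(-1) + 0.4472·(-3) = -0.4472.
u_2 = a_2 + 0.4472·e_1 = (-1.4000, -2.8000).
‖u_2‖ = 3.1305, so e_2 = (-0.4472, -0.8944).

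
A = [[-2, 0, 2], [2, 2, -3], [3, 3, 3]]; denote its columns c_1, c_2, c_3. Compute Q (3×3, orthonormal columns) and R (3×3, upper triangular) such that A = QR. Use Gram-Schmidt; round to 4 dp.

Q = [[-0.4851, 0.8745, 0.0000], [0.4851, 0.2691, -0.8321], [0.7276, 0.4036, 0.5547]], R = [[4.1231, 3.1530, -0.2425], [0.0000, 1.7489, 2.1526], [0.0000, 0.0000, 4.1603]]

e_1 = c_1/‖c_1‖ = (-2, 2, 3)/4.1231 = (-0.4851, 0.4851, 0.7276).
r_{12} = e_1·c_2 = 3.1530.
u_2 = c_2 − 3.1530·e_1 = (1.5294, 0.4706, 0.7059).
‖u_2‖ = 1.7489, so e_2 = (0.8745, 0.2691, 0.4036).
r_{13} = e_1·c_3 = -0.2425; r_{23} = e_2·c_3 = 2.1526.
u_3 = c_3 + 0.2425·e_1 − 2.1526·e_2 = (0.0000, -3.4615, 2.3077).
‖u_3‖ = 4.1603, so e_3 = (0.0000, -0.8321, 0.5547).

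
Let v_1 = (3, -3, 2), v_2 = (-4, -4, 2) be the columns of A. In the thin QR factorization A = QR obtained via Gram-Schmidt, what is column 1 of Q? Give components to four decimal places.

q_1 = (0.6396, -0.6396, 0.4264)

v_1 = (3, -3, 2); ‖v_1‖ = 4.6904, so q_1 = (0.6396, -0.6396, 0.4264).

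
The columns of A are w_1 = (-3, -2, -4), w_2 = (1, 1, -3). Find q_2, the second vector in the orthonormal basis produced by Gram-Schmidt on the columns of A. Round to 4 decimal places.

q_1 = w_1/‖w_1‖ = (-3, -2, -4)/5.3852 = (-0.5571, -0.3714, -0.7428).
r_{12} = q_1·w_2 = 1.2999.
u_2 = w_2 − 1.2999·q_1 = (1.7241, 1.4828, -2.0345).
‖u_2‖ = 3.0513, so q_2 = (0.5651, 0.4859, -0.6668).

q_2 = (0.5651, 0.4859, -0.6668)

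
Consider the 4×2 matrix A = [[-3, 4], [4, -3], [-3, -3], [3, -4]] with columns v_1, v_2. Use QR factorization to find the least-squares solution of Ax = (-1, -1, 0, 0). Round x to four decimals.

x = (-0.0542, -0.0493)

v_1 = (-3, 4, -3, 3); ‖v_1‖ = 6.5574, so q_1 = (-0.4575, 0.6100, -0.4575, 0.4575).
q_1·v_2 = (-0.4575)·4 + 0.6100·(-3) + (-0.4575)·(-3) + 0.4575·(-4) = -4.1175.
u_2 = v_2 + 4.1175·q_1 = (2.1163, -0.4884, -4.8837, -2.1163).
‖u_2‖ = 5.7486, so q_2 = (0.3681, -0.0850, -0.8495, -0.3681).
Qᵀb = (-0.1525, -0.2832).
Back-substitute: x_2 = -0.2832/5.7486 = -0.0493.
x_1 = (-0.1525 + 4.1175·(-0.0493))/6.5574 = -0.0542.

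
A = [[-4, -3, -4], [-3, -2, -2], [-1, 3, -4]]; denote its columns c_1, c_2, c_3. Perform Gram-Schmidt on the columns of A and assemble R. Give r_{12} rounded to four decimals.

q_1 = c_1/‖c_1‖ = (-4, -3, -1)/5.0990 = (-0.7845, -0.5883, -0.1961).
r_{12} = q_1·c_2 = 2.9417.

r_{12} = 2.9417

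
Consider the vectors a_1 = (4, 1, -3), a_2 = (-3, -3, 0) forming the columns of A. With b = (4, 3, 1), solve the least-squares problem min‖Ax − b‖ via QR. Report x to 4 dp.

x = (-0.1111, -1.2593)

a_1 = (4, 1, -3); ‖a_1‖ = 5.0990, so q_1 = (0.7845, 0.1961, -0.5883).
q_1·a_2 = 0.7845·(-3) + 0.1961·(-3) + (-0.5883)·0 = -2.9417.
u_2 = a_2 + 2.9417·q_1 = (-0.6923, -2.4231, -1.7308).
‖u_2‖ = 3.0571, so q_2 = (-0.2265, -0.7926, -0.5661).
Qᵀb = (3.1379, -3.8497).
Back-substitute: x_2 = -3.8497/3.0571 = -1.2593.
x_1 = (3.1379 + 2.9417·(-1.2593))/5.0990 = -0.1111.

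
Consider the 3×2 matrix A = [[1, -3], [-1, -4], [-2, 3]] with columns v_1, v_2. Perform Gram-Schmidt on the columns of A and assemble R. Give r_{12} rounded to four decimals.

r_{12} = -2.0412

e_1 = v_1/‖v_1‖ = (1, -1, -2)/2.4495 = (0.4082, -0.4082, -0.8165).
r_{12} = e_1·v_2 = -2.0412.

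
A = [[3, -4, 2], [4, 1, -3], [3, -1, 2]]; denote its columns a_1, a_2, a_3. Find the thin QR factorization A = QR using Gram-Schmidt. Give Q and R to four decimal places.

Q = [[0.5145, -0.7972, -0.3159], [0.6860, 0.6037, -0.4062], [0.5145, -0.0077, 0.8575]], R = [[5.8310, -1.8865, 0.0000], [0.0000, 3.8002, -3.4209], [0.0000, 0.0000, 2.3016]]

a_1 = (3, 4, 3); ‖a_1‖ = 5.8310, so q_1 = (0.5145, 0.6860, 0.5145).
q_1·a_2 = 0.5145·(-4) + 0.6860·1 + 0.5145·(-1) = -1.8865.
u_2 = a_2 + 1.8865·q_1 = (-3.0294, 2.2941, -0.0294).
‖u_2‖ = 3.8002, so q_2 = (-0.7972, 0.6037, -0.0077).
q_1·a_3 = 0.5145·2 + 0.6860·(-3) + 0.5145·2 = 0.0000; q_2·a_3 = (-0.7972)·2 + 0.6037·(-3) + (-0.0077)·2 = -3.4209.
u_3 = a_3 + 0.0000·q_1 + 3.4209·q_2 = (-0.7271, -0.9348, 1.9735).
‖u_3‖ = 2.3016, so q_3 = (-0.3159, -0.4062, 0.8575).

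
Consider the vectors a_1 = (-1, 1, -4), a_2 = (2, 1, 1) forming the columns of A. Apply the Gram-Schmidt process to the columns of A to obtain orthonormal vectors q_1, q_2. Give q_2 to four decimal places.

q_2 = (0.8020, 0.5950, -0.0517)

a_1 = (-1, 1, -4); ‖a_1‖ = 4.2426, so q_1 = (-0.2357, 0.2357, -0.9428).
q_1·a_2 = (-0.2357)·2 + 0.2357·1 + (-0.9428)·1 = -1.1785.
u_2 = a_2 + 1.1785·q_1 = (1.7222, 1.2778, -0.1111).
‖u_2‖ = 2.1473, so q_2 = (0.8020, 0.5950, -0.0517).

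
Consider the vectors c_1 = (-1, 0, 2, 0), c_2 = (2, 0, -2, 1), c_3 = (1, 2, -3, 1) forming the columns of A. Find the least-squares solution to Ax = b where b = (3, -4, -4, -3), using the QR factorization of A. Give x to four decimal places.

x = (-5.8000, -0.5111, -2.1333)

e_1 = c_1/‖c_1‖ = (-1, 0, 2, 0)/2.2361 = (-0.4472, 0.0000, 0.8944, 0.0000).
r_{12} = e_1·c_2 = -2.6833.
u_2 = c_2 + 2.6833·e_1 = (0.8000, 0.0000, 0.4000, 1.0000).
‖u_2‖ = 1.3416, so e_2 = (0.5963, 0.0000, 0.2981, 0.7454).
r_{13} = e_1·c_3 = -3.1305; r_{23} = e_2·c_3 = 0.4472.
u_3 = c_3 + 3.1305·e_1 − 0.4472·e_2 = (-0.6667, 2.0000, -0.3333, 0.6667).
‖u_3‖ = 2.2361, so e_3 = (-0.2981, 0.8944, -0.1491, 0.2981).
Qᵀb = (-4.9193, -1.6398, -4.7703).
Back-substitute: x_3 = -4.7703/2.2361 = -2.1333.
x_2 = (-1.6398 − 0.4472·(-2.1333))/1.3416 = -0.5111.
x_1 = (-4.9193 + 2.6833·(-0.5111) + 3.1305·(-2.1333))/2.2361 = -5.8000.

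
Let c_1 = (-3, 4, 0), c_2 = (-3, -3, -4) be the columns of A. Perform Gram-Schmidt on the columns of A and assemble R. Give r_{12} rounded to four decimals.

c_1 = (-3, 4, 0); ‖c_1‖ = 5.0000, so e_1 = (-0.6000, 0.8000, 0.0000).
r_{12} = e_1·c_2 = -0.6000.

r_{12} = -0.6000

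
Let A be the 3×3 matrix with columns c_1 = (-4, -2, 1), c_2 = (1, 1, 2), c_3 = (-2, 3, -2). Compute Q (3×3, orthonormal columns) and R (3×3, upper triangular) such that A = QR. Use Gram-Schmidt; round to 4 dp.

c_1 = (-4, -2, 1); ‖c_1‖ = 4.5826, so e_1 = (-0.8729, -0.4364, 0.2182).
e_1·c_2 = (-0.8729)·1 + (-0.4364)·1 + 0.2182·2 = -0.8729.
u_2 = c_2 + 0.8729·e_1 = (0.2381, 0.6190, 2.1905).
‖u_2‖ = 2.2887, so e_2 = (0.1040, 0.2705, 0.9571).
e_1·c_3 = (-0.8729)·(-2) + (-0.4364)·3 + 0.2182·(-2) = 0.0000; e_2·c_3 = 0.1040·(-2) + 0.2705·3 + 0.9571·(-2) = -1.3108.
u_3 = c_3 + 0.0000·e_1 + 1.3108·e_2 = (-1.8636, 3.3545, -0.7455).
‖u_3‖ = 3.9092, so e_3 = (-0.4767, 0.8581, -0.1907).

Q = [[-0.8729, 0.1040, -0.4767], [-0.4364, 0.2705, 0.8581], [0.2182, 0.9571, -0.1907]], R = [[4.5826, -0.8729, 0.0000], [0.0000, 2.2887, -1.3108], [0.0000, 0.0000, 3.9092]]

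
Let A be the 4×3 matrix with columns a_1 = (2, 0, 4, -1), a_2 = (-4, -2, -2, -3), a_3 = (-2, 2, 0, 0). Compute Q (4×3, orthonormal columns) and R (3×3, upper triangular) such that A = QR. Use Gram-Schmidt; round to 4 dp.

e_1 = a_1/‖a_1‖ = (2, 0, 4, -1)/4.5826 = (0.4364, 0.0000, 0.8729, -0.2182).
r_{12} = e_1·a_2 = -2.8368.
u_2 = a_2 + 2.8368·e_1 = (-2.7619, -2.0000, 0.4762, -3.6190).
‖u_2‖ = 4.9952, so e_2 = (-0.5529, -0.4004, 0.0953, -0.7245).
r_{13} = e_1·a_3 = -0.8729; r_{23} = e_2·a_3 = 0.3051.
u_3 = a_3 + 0.8729·e_1 − 0.3051·e_2 = (-1.4504, 2.1221, 0.7328, 0.0305).
‖u_3‖ = 2.6730, so e_3 = (-0.5426, 0.7939, 0.2742, 0.0114).

Q = [[0.4364, -0.5529, -0.5426], [0.0000, -0.4004, 0.7939], [0.8729, 0.0953, 0.2742], [-0.2182, -0.7245, 0.0114]], R = [[4.5826, -2.8368, -0.8729], [0.0000, 4.9952, 0.3051], [0.0000, 0.0000, 2.6730]]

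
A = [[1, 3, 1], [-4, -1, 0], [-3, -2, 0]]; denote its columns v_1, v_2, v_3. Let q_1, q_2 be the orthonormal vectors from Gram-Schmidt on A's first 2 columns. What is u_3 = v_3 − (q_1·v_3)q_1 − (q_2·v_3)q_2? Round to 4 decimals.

u_3 = (0.1282, -0.1795, 0.2821)

q_1 = v_1/‖v_1‖ = (1, -4, -3)/5.0990 = (0.1961, -0.7845, -0.5883).
r_{12} = q_1·v_2 = 2.5495.
u_2 = v_2 − 2.5495·q_1 = (2.5000, 1.0000, -0.5000).
‖u_2‖ = 2.7386, so q_2 = (0.9129, 0.3651, -0.1826).
r_{13} = q_1·v_3 = 0.1961; r_{23} = q_2·v_3 = 0.9129.
u_3 = v_3 − 0.1961·q_1 − 0.9129·q_2 = (0.1282, -0.1795, 0.2821).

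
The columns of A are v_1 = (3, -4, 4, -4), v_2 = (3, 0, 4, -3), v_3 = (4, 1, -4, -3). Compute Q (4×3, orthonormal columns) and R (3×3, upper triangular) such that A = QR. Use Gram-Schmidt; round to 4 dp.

q_1 = v_1/‖v_1‖ = (3, -4, 4, -4)/7.5498 = (0.3974, -0.5298, 0.5298, -0.5298).
r_{12} = q_1·v_2 = 4.9008.
u_2 = v_2 − 4.9008·q_1 = (1.0526, 2.5965, 1.4035, -0.4035).
‖u_2‖ = 3.1595, so q_2 = (0.3332, 0.8218, 0.4442, -0.1277).
r_{13} = q_1·v_3 = 0.5298; r_{23} = q_2·v_3 = 0.7607.
u_3 = v_3 − 0.5298·q_1 − 0.7607·q_2 = (3.5360, 0.6555, -4.6186, -2.6221).
‖u_3‖ = 6.4141, so q_3 = (0.5513, 0.1022, -0.7201, -0.4088).

Q = [[0.3974, 0.3332, 0.5513], [-0.5298, 0.8218, 0.1022], [0.5298, 0.4442, -0.7201], [-0.5298, -0.1277, -0.4088]], R = [[7.5498, 4.9008, 0.5298], [0.0000, 3.1595, 0.7607], [0.0000, 0.0000, 6.4141]]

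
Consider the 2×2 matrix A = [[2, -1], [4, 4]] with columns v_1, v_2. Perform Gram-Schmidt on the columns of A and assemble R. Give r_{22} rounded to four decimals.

v_1 = (2, 4); ‖v_1‖ = 4.4721, so e_1 = (0.4472, 0.8944).
e_1·v_2 = 0.4472·(-1) + 0.8944·4 = 3.1305.
u_2 = v_2 − 3.1305·e_1 = (-2.4000, 1.2000).
r_{22} = ‖u_2‖ = 2.6833.

r_{22} = 2.6833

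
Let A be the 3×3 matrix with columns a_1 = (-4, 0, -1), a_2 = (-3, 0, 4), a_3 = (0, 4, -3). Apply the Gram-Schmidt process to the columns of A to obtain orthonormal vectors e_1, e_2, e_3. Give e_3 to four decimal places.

a_1 = (-4, 0, -1); ‖a_1‖ = 4.1231, so e_1 = (-0.9701, 0.0000, -0.2425).
e_1·a_2 = (-0.9701)·(-3) + 0.0000·0 + (-0.2425)·4 = 1.9403.
u_2 = a_2 − 1.9403·e_1 = (-1.1176, 0.0000, 4.4706).
‖u_2‖ = 4.6082, so e_2 = (-0.2425, 0.0000, 0.9701).
e_1·a_3 = (-0.9701)·0 + 0.0000·4 + (-0.2425)·(-3) = 0.7276; e_2·a_3 = (-0.2425)·0 + 0.0000·4 + 0.9701·(-3) = -2.9104.
u_3 = a_3 − 0.7276·e_1 + 2.9104·e_2 = (0.0000, 4.0000, 0.0000).
‖u_3‖ = 4.0000, so e_3 = (0.0000, 1.0000, 0.0000).

e_3 = (0.0000, 1.0000, 0.0000)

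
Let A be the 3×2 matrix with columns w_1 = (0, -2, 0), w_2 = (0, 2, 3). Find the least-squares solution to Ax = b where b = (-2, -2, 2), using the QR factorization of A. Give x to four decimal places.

w_1 = (0, -2, 0); ‖w_1‖ = 2.0000, so q_1 = (0.0000, -1.0000, 0.0000).
q_1·w_2 = 0.0000·0 + (-1.0000)·2 + 0.0000·3 = -2.0000.
u_2 = w_2 + 2.0000·q_1 = (0.0000, 0.0000, 3.0000).
‖u_2‖ = 3.0000, so q_2 = (0.0000, 0.0000, 1.0000).
Qᵀb = (2.0000, 2.0000).
Back-substitute: x_2 = 2.0000/3.0000 = 0.6667.
x_1 = (2.0000 + 2.0000·0.6667)/2.0000 = 1.6667.

x = (1.6667, 0.6667)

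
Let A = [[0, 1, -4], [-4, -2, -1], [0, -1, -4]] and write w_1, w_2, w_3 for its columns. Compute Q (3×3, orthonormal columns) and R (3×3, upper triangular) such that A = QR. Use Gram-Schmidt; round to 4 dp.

w_1 = (0, -4, 0); ‖w_1‖ = 4.0000, so q_1 = (0.0000, -1.0000, 0.0000).
q_1·w_2 = 0.0000·1 + (-1.0000)·(-2) + 0.0000·(-1) = 2.0000.
u_2 = w_2 − 2.0000·q_1 = (1.0000, 0.0000, -1.0000).
‖u_2‖ = 1.4142, so q_2 = (0.7071, 0.0000, -0.7071).
q_1·w_3 = 0.0000·(-4) + (-1.0000)·(-1) + 0.0000·(-4) = 1.0000; q_2·w_3 = 0.7071·(-4) + 0.0000·(-1) + (-0.7071)·(-4) = 0.0000.
u_3 = w_3 − 1.0000·q_1 + 0.0000·q_2 = (-4.0000, 0.0000, -4.0000).
‖u_3‖ = 5.6569, so q_3 = (-0.7071, 0.0000, -0.7071).

Q = [[0.0000, 0.7071, -0.7071], [-1.0000, 0.0000, 0.0000], [0.0000, -0.7071, -0.7071]], R = [[4.0000, 2.0000, 1.0000], [0.0000, 1.4142, 0.0000], [0.0000, 0.0000, 5.6569]]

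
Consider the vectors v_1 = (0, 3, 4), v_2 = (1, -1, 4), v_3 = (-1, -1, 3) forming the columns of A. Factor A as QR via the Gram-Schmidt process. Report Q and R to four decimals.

v_1 = (0, 3, 4); ‖v_1‖ = 5.0000, so e_1 = (0.0000, 0.6000, 0.8000).
e_1·v_2 = 0.0000·1 + 0.6000·(-1) + 0.8000·4 = 2.6000.
u_2 = v_2 − 2.6000·e_1 = (1.0000, -2.5600, 1.9200).
‖u_2‖ = 3.3526, so e_2 = (0.2983, -0.7636, 0.5727).
e_1·v_3 = 0.0000·(-1) + 0.6000·(-1) + 0.8000·3 = 1.8000; e_2·v_3 = 0.2983·(-1) + (-0.7636)·(-1) + 0.5727·3 = 2.1834.
u_3 = v_3 − 1.8000·e_1 − 2.1834·e_2 = (-1.6512, -0.4128, 0.3096).
‖u_3‖ = 1.7300, so e_3 = (-0.9545, -0.2386, 0.1790).

Q = [[0.0000, 0.2983, -0.9545], [0.6000, -0.7636, -0.2386], [0.8000, 0.5727, 0.1790]], R = [[5.0000, 2.6000, 1.8000], [0.0000, 3.3526, 2.1834], [0.0000, 0.0000, 1.7300]]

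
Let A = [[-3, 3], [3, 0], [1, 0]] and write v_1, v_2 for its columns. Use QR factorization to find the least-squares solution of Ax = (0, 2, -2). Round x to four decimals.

x = (0.4000, 0.4000)

v_1 = (-3, 3, 1); ‖v_1‖ = 4.3589, so e_1 = (-0.6882, 0.6882, 0.2294).
e_1·v_2 = (-0.6882)·3 + 0.6882·0 + 0.2294·0 = -2.0647.
u_2 = v_2 + 2.0647·e_1 = (1.5789, 1.4211, 0.4737).
‖u_2‖ = 2.1764, so e_2 = (0.7255, 0.6529, 0.2176).
Qᵀb = (0.9177, 0.8706).
Back-substitute: x_2 = 0.8706/2.1764 = 0.4000.
x_1 = (0.9177 + 2.0647·0.4000)/4.3589 = 0.4000.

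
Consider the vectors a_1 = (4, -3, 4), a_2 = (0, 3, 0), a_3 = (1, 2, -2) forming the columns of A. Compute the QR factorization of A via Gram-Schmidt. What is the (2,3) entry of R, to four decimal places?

r_{23} = 1.4356

q_1 = a_1/‖a_1‖ = (4, -3, 4)/6.4031 = (0.6247, -0.4685, 0.6247).
r_{12} = q_1·a_2 = -1.4056.
u_2 = a_2 + 1.4056·q_1 = (0.8780, 2.3415, 0.8780).
‖u_2‖ = 2.6504, so q_2 = (0.3313, 0.8835, 0.3313).
r_{23} = q_2·a_3 = 1.4356.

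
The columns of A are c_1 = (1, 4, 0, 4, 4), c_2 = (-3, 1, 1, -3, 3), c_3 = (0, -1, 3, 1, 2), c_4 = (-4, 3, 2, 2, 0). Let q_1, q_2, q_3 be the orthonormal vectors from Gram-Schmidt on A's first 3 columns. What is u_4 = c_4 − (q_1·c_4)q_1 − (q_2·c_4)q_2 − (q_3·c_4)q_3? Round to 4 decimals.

c_1 = (1, 4, 0, 4, 4); ‖c_1‖ = 7.0000, so q_1 = (0.1429, 0.5714, 0.0000, 0.5714, 0.5714).
q_1·c_2 = 0.1429·(-3) + 0.5714·1 + 0.0000·1 + 0.5714·(-3) + 0.5714·3 = 0.1429.
u_2 = c_2 − 0.1429·q_1 = (-3.0204, 0.9184, 1.0000, -3.0816, 2.9184).
‖u_2‖ = 5.3833, so q_2 = (-0.5611, 0.1706, 0.1858, -0.5724, 0.5421).
q_1·c_3 = 0.1429·0 + 0.5714·(-1) + 0.0000·3 + 0.5714·1 + 0.5714·2 = 1.1429; q_2·c_3 = (-0.5611)·0 + 0.1706·(-1) + 0.1858·3 + (-0.5724)·1 + 0.5421·2 = 0.8985.
u_3 = c_3 − 1.1429·q_1 − 0.8985·q_2 = (0.3408, -1.8063, 2.8331, 0.8613, 0.8599).
‖u_3‖ = 3.5898, so q_3 = (0.0949, -0.5032, 0.7892, 0.2399, 0.2395).
q_1·c_4 = 0.1429·(-4) + 0.5714·3 + 0.0000·2 + 0.5714·2 + 0.5714·0 = 2.2857; q_2·c_4 = (-0.5611)·(-4) + 0.1706·3 + 0.1858·2 + (-0.5724)·2 + 0.5421·0 = 1.9827; q_3·c_4 = 0.0949·(-4) + (-0.5032)·3 + 0.7892·2 + 0.2399·2 + 0.2395·0 = 0.1689.
u_4 = c_4 − 2.2857·q_1 − 1.9827·q_2 − 0.1689·q_3 = (-3.2301, 1.4406, 1.4984, 1.7883, -2.4214).

u_4 = (-3.2301, 1.4406, 1.4984, 1.7883, -2.4214)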